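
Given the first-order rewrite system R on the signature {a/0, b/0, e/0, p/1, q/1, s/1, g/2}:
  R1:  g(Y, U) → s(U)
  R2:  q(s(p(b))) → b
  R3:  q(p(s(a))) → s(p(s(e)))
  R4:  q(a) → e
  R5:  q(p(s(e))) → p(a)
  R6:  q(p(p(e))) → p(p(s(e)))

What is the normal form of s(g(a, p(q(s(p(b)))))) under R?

s(s(p(b)))

1. s(g(a, p(q(s(p(b))))))  →  s(s(p(q(s(p(b))))))   [R1 at 1]
2. s(s(p(q(s(p(b))))))  →  s(s(p(b)))   [R2 at 1.1.1]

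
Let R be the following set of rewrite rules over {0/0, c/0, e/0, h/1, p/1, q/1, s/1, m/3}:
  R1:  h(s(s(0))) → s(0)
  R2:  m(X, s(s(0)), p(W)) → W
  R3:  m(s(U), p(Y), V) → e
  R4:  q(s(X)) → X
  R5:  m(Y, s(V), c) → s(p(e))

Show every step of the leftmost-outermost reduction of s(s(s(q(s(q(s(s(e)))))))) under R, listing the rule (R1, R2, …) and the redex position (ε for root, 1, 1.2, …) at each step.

1. s(s(s(q(s(q(s(s(e))))))))  →  s(s(s(q(s(s(e))))))   [R4 at 1.1.1]
2. s(s(s(q(s(s(e))))))  →  s(s(s(s(e))))   [R4 at 1.1.1]

s(s(s(s(e))))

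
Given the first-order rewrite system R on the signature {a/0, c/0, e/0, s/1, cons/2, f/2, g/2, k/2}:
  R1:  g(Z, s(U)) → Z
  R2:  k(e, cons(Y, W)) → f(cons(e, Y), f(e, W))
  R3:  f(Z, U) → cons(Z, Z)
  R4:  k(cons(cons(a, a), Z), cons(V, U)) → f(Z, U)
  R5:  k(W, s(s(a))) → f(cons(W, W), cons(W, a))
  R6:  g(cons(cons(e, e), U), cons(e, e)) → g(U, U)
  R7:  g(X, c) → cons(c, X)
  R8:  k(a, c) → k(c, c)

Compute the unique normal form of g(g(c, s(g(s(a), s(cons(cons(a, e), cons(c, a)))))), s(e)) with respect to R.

1. g(g(c, s(g(s(a), s(cons(cons(a, e), cons(c, a)))))), s(e))  →  g(c, s(g(s(a), s(cons(cons(a, e), cons(c, a))))))   [R1 at ε]
2. g(c, s(g(s(a), s(cons(cons(a, e), cons(c, a))))))  →  c   [R1 at ε]

c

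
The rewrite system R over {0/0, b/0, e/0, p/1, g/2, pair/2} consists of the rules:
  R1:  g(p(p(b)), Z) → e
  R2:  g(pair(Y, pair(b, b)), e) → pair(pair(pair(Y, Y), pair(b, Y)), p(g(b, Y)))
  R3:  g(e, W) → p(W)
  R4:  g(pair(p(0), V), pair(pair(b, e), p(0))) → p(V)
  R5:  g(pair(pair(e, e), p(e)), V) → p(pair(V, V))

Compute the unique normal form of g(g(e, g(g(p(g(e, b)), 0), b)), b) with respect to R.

e

1. g(g(e, g(g(p(g(e, b)), 0), b)), b)  →  g(p(g(g(p(g(e, b)), 0), b)), b)   [R3 at 1]
2. g(p(g(g(p(g(e, b)), 0), b)), b)  →  g(p(g(g(p(p(b)), 0), b)), b)   [R3 at 1.1.1.1.1]
3. g(p(g(g(p(p(b)), 0), b)), b)  →  g(p(g(e, b)), b)   [R1 at 1.1.1]
4. g(p(g(e, b)), b)  →  g(p(p(b)), b)   [R3 at 1.1]
5. g(p(p(b)), b)  →  e   [R1 at ε]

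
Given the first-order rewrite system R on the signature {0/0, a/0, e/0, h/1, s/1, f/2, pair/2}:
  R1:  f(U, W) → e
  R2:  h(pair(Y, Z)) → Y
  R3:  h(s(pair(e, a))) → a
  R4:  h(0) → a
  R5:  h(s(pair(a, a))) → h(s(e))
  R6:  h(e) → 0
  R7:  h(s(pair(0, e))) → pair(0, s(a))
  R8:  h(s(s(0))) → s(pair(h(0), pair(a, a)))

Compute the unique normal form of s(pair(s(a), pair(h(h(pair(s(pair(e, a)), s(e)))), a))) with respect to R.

1. s(pair(s(a), pair(h(h(pair(s(pair(e, a)), s(e)))), a)))  →  s(pair(s(a), pair(h(s(pair(e, a))), a)))   [R2 at 1.2.1.1]
2. s(pair(s(a), pair(h(s(pair(e, a))), a)))  →  s(pair(s(a), pair(a, a)))   [R3 at 1.2.1]

s(pair(s(a), pair(a, a)))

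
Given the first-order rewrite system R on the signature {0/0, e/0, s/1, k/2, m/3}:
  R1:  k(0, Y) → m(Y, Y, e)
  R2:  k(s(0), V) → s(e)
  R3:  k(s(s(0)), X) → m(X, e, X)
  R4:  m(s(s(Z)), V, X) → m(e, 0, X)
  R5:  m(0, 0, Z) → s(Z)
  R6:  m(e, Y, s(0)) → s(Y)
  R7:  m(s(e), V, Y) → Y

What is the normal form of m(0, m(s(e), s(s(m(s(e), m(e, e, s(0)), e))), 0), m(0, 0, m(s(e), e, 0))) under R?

1. m(0, m(s(e), s(s(m(s(e), m(e, e, s(0)), e))), 0), m(0, 0, m(s(e), e, 0)))  →  m(0, 0, m(0, 0, m(s(e), e, 0)))   [R7 at 2]
2. m(0, 0, m(0, 0, m(s(e), e, 0)))  →  s(m(0, 0, m(s(e), e, 0)))   [R5 at ε]
3. s(m(0, 0, m(s(e), e, 0)))  →  s(s(m(s(e), e, 0)))   [R5 at 1]
4. s(s(m(s(e), e, 0)))  →  s(s(0))   [R7 at 1.1]

s(s(0))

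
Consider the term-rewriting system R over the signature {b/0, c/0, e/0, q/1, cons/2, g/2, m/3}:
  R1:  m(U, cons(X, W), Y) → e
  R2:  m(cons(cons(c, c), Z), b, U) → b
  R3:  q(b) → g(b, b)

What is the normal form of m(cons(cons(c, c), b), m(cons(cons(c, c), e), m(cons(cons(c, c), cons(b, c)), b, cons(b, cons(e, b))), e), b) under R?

1. m(cons(cons(c, c), b), m(cons(cons(c, c), e), m(cons(cons(c, c), cons(b, c)), b, cons(b, cons(e, b))), e), b)  →  m(cons(cons(c, c), b), m(cons(cons(c, c), e), b, e), b)   [R2 at 2.2]
2. m(cons(cons(c, c), b), m(cons(cons(c, c), e), b, e), b)  →  m(cons(cons(c, c), b), b, b)   [R2 at 2]
3. m(cons(cons(c, c), b), b, b)  →  b   [R2 at ε]

b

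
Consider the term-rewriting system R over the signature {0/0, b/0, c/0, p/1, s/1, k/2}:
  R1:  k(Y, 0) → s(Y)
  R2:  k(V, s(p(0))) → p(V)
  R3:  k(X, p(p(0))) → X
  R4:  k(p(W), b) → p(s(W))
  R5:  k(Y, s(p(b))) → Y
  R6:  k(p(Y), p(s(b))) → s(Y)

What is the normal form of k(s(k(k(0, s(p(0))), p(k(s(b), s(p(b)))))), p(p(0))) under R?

s(s(0))

1. k(s(k(k(0, s(p(0))), p(k(s(b), s(p(b)))))), p(p(0)))  →  s(k(k(0, s(p(0))), p(k(s(b), s(p(b))))))   [R3 at ε]
2. s(k(k(0, s(p(0))), p(k(s(b), s(p(b))))))  →  s(k(p(0), p(k(s(b), s(p(b))))))   [R2 at 1.1]
3. s(k(p(0), p(k(s(b), s(p(b))))))  →  s(k(p(0), p(s(b))))   [R5 at 1.2.1]
4. s(k(p(0), p(s(b))))  →  s(s(0))   [R6 at 1]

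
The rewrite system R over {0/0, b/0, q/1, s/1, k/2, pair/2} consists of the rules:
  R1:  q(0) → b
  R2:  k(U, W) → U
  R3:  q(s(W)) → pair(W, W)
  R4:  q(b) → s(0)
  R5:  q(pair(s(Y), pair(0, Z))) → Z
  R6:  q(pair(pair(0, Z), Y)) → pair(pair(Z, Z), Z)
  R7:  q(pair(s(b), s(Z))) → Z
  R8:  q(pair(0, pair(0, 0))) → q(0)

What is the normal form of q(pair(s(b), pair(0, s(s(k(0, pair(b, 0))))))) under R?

1. q(pair(s(b), pair(0, s(s(k(0, pair(b, 0)))))))  →  s(s(k(0, pair(b, 0))))   [R5 at ε]
2. s(s(k(0, pair(b, 0))))  →  s(s(0))   [R2 at 1.1]

s(s(0))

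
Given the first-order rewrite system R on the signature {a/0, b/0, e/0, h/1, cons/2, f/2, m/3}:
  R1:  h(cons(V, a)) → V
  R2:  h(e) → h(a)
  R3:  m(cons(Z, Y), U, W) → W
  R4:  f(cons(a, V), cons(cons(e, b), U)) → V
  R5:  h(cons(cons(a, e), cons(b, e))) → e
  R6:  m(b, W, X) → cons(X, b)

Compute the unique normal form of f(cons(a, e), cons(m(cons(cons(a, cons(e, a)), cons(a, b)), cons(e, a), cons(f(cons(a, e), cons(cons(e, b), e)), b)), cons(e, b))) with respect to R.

1. f(cons(a, e), cons(m(cons(cons(a, cons(e, a)), cons(a, b)), cons(e, a), cons(f(cons(a, e), cons(cons(e, b), e)), b)), cons(e, b)))  →  f(cons(a, e), cons(cons(f(cons(a, e), cons(cons(e, b), e)), b), cons(e, b)))   [R3 at 2.1]
2. f(cons(a, e), cons(cons(f(cons(a, e), cons(cons(e, b), e)), b), cons(e, b)))  →  f(cons(a, e), cons(cons(e, b), cons(e, b)))   [R4 at 2.1.1]
3. f(cons(a, e), cons(cons(e, b), cons(e, b)))  →  e   [R4 at ε]

e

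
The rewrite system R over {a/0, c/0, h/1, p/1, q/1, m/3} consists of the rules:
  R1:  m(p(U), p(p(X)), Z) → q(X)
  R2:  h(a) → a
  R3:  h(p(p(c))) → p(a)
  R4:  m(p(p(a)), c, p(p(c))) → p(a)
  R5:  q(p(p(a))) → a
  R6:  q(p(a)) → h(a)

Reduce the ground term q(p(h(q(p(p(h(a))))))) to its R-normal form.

1. q(p(h(q(p(p(h(a)))))))  →  q(p(h(q(p(p(a))))))   [R2 at 1.1.1.1.1.1]
2. q(p(h(q(p(p(a))))))  →  q(p(h(a)))   [R5 at 1.1.1]
3. q(p(h(a)))  →  q(p(a))   [R2 at 1.1]
4. q(p(a))  →  h(a)   [R6 at ε]
5. h(a)  →  a   [R2 at ε]

a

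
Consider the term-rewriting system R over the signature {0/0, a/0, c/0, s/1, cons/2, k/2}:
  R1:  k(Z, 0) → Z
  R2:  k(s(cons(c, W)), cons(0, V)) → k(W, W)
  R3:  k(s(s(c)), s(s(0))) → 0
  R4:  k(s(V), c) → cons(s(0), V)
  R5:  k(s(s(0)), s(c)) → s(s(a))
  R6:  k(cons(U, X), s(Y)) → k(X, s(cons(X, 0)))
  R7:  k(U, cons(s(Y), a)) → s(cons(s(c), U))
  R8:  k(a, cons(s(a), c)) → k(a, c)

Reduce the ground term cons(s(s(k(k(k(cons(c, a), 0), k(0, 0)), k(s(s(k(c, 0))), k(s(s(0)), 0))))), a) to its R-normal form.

cons(s(s(cons(c, a))), a)

1. cons(s(s(k(k(k(cons(c, a), 0), k(0, 0)), k(s(s(k(c, 0))), k(s(s(0)), 0))))), a)  →  cons(s(s(k(k(cons(c, a), k(0, 0)), k(s(s(k(c, 0))), k(s(s(0)), 0))))), a)   [R1 at 1.1.1.1.1]
2. cons(s(s(k(k(cons(c, a), k(0, 0)), k(s(s(k(c, 0))), k(s(s(0)), 0))))), a)  →  cons(s(s(k(k(cons(c, a), 0), k(s(s(k(c, 0))), k(s(s(0)), 0))))), a)   [R1 at 1.1.1.1.2]
3. cons(s(s(k(k(cons(c, a), 0), k(s(s(k(c, 0))), k(s(s(0)), 0))))), a)  →  cons(s(s(k(cons(c, a), k(s(s(k(c, 0))), k(s(s(0)), 0))))), a)   [R1 at 1.1.1.1]
4. cons(s(s(k(cons(c, a), k(s(s(k(c, 0))), k(s(s(0)), 0))))), a)  →  cons(s(s(k(cons(c, a), k(s(s(c)), k(s(s(0)), 0))))), a)   [R1 at 1.1.1.2.1.1.1]
5. cons(s(s(k(cons(c, a), k(s(s(c)), k(s(s(0)), 0))))), a)  →  cons(s(s(k(cons(c, a), k(s(s(c)), s(s(0)))))), a)   [R1 at 1.1.1.2.2]
6. cons(s(s(k(cons(c, a), k(s(s(c)), s(s(0)))))), a)  →  cons(s(s(k(cons(c, a), 0))), a)   [R3 at 1.1.1.2]
7. cons(s(s(k(cons(c, a), 0))), a)  →  cons(s(s(cons(c, a))), a)   [R1 at 1.1.1]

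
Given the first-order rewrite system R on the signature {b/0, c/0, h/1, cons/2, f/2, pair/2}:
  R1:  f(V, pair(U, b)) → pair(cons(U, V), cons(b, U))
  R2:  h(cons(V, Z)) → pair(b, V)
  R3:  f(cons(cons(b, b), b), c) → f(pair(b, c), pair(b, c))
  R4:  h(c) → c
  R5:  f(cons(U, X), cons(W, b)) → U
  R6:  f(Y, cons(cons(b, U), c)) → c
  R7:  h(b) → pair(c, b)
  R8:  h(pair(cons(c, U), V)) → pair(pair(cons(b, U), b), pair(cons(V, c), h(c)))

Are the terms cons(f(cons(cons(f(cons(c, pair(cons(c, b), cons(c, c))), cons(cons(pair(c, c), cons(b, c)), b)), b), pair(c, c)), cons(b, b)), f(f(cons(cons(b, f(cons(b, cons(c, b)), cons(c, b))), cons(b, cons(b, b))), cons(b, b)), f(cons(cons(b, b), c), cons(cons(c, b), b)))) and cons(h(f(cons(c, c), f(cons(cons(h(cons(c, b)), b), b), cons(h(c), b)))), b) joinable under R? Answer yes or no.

Reduce t₁ = cons(f(cons(cons(f(cons(c, pair(cons(c, b), cons(c, c))), cons(cons(pair(c, c), cons(b, c)), b)), b), pair(c, c)), cons(b, b)), f(f(cons(cons(b, f(cons(b, cons(c, b)), cons(c, b))), cons(b, cons(b, b))), cons(b, b)), f(cons(cons(b, b), c), cons(cons(c, b), b)))):
1. cons(f(cons(cons(f(cons(c, pair(cons(c, b), cons(c, c))), cons(cons(pair(c, c), cons(b, c)), b)), b), pair(c, c)), cons(b, b)), f(f(cons(cons(b, f(cons(b, cons(c, b)), cons(c, b))), cons(b, cons(b, b))), cons(b, b)), f(cons(cons(b, b), c), cons(cons(c, b), b))))  →  cons(cons(f(cons(c, pair(cons(c, b), cons(c, c))), cons(cons(pair(c, c), cons(b, c)), b)), b), f(f(cons(cons(b, f(cons(b, cons(c, b)), cons(c, b))), cons(b, cons(b, b))), cons(b, b)), f(cons(cons(b, b), c), cons(cons(c, b), b))))   [R5 at 1]
2. cons(cons(f(cons(c, pair(cons(c, b), cons(c, c))), cons(cons(pair(c, c), cons(b, c)), b)), b), f(f(cons(cons(b, f(cons(b, cons(c, b)), cons(c, b))), cons(b, cons(b, b))), cons(b, b)), f(cons(cons(b, b), c), cons(cons(c, b), b))))  →  cons(cons(c, b), f(f(cons(cons(b, f(cons(b, cons(c, b)), cons(c, b))), cons(b, cons(b, b))), cons(b, b)), f(cons(cons(b, b), c), cons(cons(c, b), b))))   [R5 at 1.1]
3. cons(cons(c, b), f(f(cons(cons(b, f(cons(b, cons(c, b)), cons(c, b))), cons(b, cons(b, b))), cons(b, b)), f(cons(cons(b, b), c), cons(cons(c, b), b))))  →  cons(cons(c, b), f(cons(b, f(cons(b, cons(c, b)), cons(c, b))), f(cons(cons(b, b), c), cons(cons(c, b), b))))   [R5 at 2.1]
4. cons(cons(c, b), f(cons(b, f(cons(b, cons(c, b)), cons(c, b))), f(cons(cons(b, b), c), cons(cons(c, b), b))))  →  cons(cons(c, b), f(cons(b, b), f(cons(cons(b, b), c), cons(cons(c, b), b))))   [R5 at 2.1.2]
5. cons(cons(c, b), f(cons(b, b), f(cons(cons(b, b), c), cons(cons(c, b), b))))  →  cons(cons(c, b), f(cons(b, b), cons(b, b)))   [R5 at 2.2]
6. cons(cons(c, b), f(cons(b, b), cons(b, b)))  →  cons(cons(c, b), b)   [R5 at 2]

Reduce t₂ = cons(h(f(cons(c, c), f(cons(cons(h(cons(c, b)), b), b), cons(h(c), b)))), b):
1. cons(h(f(cons(c, c), f(cons(cons(h(cons(c, b)), b), b), cons(h(c), b)))), b)  →  cons(h(f(cons(c, c), cons(h(cons(c, b)), b))), b)   [R5 at 1.1.2]
2. cons(h(f(cons(c, c), cons(h(cons(c, b)), b))), b)  →  cons(h(c), b)   [R5 at 1.1]
3. cons(h(c), b)  →  cons(c, b)   [R4 at 1]

no — NF(t₁) = cons(cons(c, b), b), NF(t₂) = cons(c, b)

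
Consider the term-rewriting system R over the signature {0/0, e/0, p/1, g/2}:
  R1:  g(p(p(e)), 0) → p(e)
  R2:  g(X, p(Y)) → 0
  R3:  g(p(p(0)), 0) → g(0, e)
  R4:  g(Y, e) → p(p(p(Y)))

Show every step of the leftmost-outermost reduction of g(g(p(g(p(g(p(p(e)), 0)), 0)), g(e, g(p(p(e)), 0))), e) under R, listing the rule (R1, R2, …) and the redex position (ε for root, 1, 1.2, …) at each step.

p(p(p(p(e))))

1. g(g(p(g(p(g(p(p(e)), 0)), 0)), g(e, g(p(p(e)), 0))), e)  →  p(p(p(g(p(g(p(g(p(p(e)), 0)), 0)), g(e, g(p(p(e)), 0))))))   [R4 at ε]
2. p(p(p(g(p(g(p(g(p(p(e)), 0)), 0)), g(e, g(p(p(e)), 0))))))  →  p(p(p(g(p(g(p(p(e)), 0)), g(e, g(p(p(e)), 0))))))   [R1 at 1.1.1.1.1.1.1]
3. p(p(p(g(p(g(p(p(e)), 0)), g(e, g(p(p(e)), 0))))))  →  p(p(p(g(p(p(e)), g(e, g(p(p(e)), 0))))))   [R1 at 1.1.1.1.1]
4. p(p(p(g(p(p(e)), g(e, g(p(p(e)), 0))))))  →  p(p(p(g(p(p(e)), g(e, p(e))))))   [R1 at 1.1.1.2.2]
5. p(p(p(g(p(p(e)), g(e, p(e))))))  →  p(p(p(g(p(p(e)), 0))))   [R2 at 1.1.1.2]
6. p(p(p(g(p(p(e)), 0))))  →  p(p(p(p(e))))   [R1 at 1.1.1]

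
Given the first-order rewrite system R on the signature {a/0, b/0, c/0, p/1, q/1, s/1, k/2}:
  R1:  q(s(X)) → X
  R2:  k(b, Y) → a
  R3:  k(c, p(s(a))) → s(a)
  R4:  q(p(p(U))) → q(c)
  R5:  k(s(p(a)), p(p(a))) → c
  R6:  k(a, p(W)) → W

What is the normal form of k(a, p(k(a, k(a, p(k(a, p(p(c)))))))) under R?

1. k(a, p(k(a, k(a, p(k(a, p(p(c))))))))  →  k(a, k(a, p(k(a, p(p(c))))))   [R6 at ε]
2. k(a, k(a, p(k(a, p(p(c))))))  →  k(a, k(a, p(p(c))))   [R6 at 2]
3. k(a, k(a, p(p(c))))  →  k(a, p(c))   [R6 at 2]
4. k(a, p(c))  →  c   [R6 at ε]

c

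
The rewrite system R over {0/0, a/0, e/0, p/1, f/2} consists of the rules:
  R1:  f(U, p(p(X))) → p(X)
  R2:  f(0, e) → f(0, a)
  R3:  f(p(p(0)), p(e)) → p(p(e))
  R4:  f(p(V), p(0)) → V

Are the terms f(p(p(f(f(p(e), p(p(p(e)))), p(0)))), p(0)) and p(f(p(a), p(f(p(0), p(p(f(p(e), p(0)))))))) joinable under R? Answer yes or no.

Reduce t₁ = f(p(p(f(f(p(e), p(p(p(e)))), p(0)))), p(0)):
1. f(p(p(f(f(p(e), p(p(p(e)))), p(0)))), p(0))  →  p(f(f(p(e), p(p(p(e)))), p(0)))   [R4 at ε]
2. p(f(f(p(e), p(p(p(e)))), p(0)))  →  p(f(p(p(e)), p(0)))   [R1 at 1.1]
3. p(f(p(p(e)), p(0)))  →  p(p(e))   [R4 at 1]

Reduce t₂ = p(f(p(a), p(f(p(0), p(p(f(p(e), p(0)))))))):
1. p(f(p(a), p(f(p(0), p(p(f(p(e), p(0))))))))  →  p(f(p(a), p(p(f(p(e), p(0))))))   [R1 at 1.2.1]
2. p(f(p(a), p(p(f(p(e), p(0))))))  →  p(p(f(p(e), p(0))))   [R1 at 1]
3. p(p(f(p(e), p(0))))  →  p(p(e))   [R4 at 1.1]

yes — NF(t₁) = p(p(e)), NF(t₂) = p(p(e))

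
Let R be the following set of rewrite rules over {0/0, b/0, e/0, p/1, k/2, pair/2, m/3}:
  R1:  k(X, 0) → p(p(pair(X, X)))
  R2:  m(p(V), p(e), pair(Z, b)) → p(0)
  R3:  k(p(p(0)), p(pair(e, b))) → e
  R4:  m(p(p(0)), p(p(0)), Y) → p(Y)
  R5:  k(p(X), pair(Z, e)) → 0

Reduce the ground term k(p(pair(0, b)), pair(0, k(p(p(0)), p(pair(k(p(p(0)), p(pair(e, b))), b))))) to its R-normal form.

0

1. k(p(pair(0, b)), pair(0, k(p(p(0)), p(pair(k(p(p(0)), p(pair(e, b))), b)))))  →  k(p(pair(0, b)), pair(0, k(p(p(0)), p(pair(e, b)))))   [R3 at 2.2.2.1.1]
2. k(p(pair(0, b)), pair(0, k(p(p(0)), p(pair(e, b)))))  →  k(p(pair(0, b)), pair(0, e))   [R3 at 2.2]
3. k(p(pair(0, b)), pair(0, e))  →  0   [R5 at ε]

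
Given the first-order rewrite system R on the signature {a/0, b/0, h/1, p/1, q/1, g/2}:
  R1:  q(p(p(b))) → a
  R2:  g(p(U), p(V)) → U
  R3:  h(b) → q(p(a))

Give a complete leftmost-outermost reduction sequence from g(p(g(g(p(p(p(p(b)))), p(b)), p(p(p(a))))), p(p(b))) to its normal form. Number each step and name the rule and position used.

p(p(b))

1. g(p(g(g(p(p(p(p(b)))), p(b)), p(p(p(a))))), p(p(b)))  →  g(g(p(p(p(p(b)))), p(b)), p(p(p(a))))   [R2 at ε]
2. g(g(p(p(p(p(b)))), p(b)), p(p(p(a))))  →  g(p(p(p(b))), p(p(p(a))))   [R2 at 1]
3. g(p(p(p(b))), p(p(p(a))))  →  p(p(b))   [R2 at ε]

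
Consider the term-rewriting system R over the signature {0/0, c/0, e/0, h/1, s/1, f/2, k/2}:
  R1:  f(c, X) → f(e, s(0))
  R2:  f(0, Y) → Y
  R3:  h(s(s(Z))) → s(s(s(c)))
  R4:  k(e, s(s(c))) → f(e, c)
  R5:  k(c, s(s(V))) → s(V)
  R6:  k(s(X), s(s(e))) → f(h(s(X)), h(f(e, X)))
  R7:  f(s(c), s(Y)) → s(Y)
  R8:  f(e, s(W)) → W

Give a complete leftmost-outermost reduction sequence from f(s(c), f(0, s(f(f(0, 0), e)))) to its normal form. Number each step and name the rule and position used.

s(e)

1. f(s(c), f(0, s(f(f(0, 0), e))))  →  f(s(c), s(f(f(0, 0), e)))   [R2 at 2]
2. f(s(c), s(f(f(0, 0), e)))  →  s(f(f(0, 0), e))   [R7 at ε]
3. s(f(f(0, 0), e))  →  s(f(0, e))   [R2 at 1.1]
4. s(f(0, e))  →  s(e)   [R2 at 1]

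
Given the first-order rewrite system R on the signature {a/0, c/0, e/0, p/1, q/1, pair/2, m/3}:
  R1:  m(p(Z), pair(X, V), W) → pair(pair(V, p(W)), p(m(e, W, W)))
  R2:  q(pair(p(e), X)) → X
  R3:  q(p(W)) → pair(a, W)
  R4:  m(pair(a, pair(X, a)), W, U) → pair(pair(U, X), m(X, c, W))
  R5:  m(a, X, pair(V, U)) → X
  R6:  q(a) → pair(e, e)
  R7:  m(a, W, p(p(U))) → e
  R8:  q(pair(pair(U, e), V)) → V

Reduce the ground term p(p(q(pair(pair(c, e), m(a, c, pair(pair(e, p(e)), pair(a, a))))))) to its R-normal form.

p(p(c))

1. p(p(q(pair(pair(c, e), m(a, c, pair(pair(e, p(e)), pair(a, a)))))))  →  p(p(m(a, c, pair(pair(e, p(e)), pair(a, a)))))   [R8 at 1.1]
2. p(p(m(a, c, pair(pair(e, p(e)), pair(a, a)))))  →  p(p(c))   [R5 at 1.1]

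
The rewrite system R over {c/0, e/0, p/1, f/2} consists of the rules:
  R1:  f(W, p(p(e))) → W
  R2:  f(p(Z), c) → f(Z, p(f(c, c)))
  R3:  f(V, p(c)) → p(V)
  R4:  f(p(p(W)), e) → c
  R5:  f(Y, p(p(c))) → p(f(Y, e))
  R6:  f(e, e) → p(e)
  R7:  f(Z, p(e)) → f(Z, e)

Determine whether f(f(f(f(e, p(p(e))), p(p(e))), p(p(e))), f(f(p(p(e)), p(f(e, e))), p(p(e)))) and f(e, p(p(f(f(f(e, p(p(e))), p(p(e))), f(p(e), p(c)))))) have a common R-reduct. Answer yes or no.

Reduce t₁ = f(f(f(f(e, p(p(e))), p(p(e))), p(p(e))), f(f(p(p(e)), p(f(e, e))), p(p(e)))):
1. f(f(f(f(e, p(p(e))), p(p(e))), p(p(e))), f(f(p(p(e)), p(f(e, e))), p(p(e))))  →  f(f(f(e, p(p(e))), p(p(e))), f(f(p(p(e)), p(f(e, e))), p(p(e))))   [R1 at 1]
2. f(f(f(e, p(p(e))), p(p(e))), f(f(p(p(e)), p(f(e, e))), p(p(e))))  →  f(f(e, p(p(e))), f(f(p(p(e)), p(f(e, e))), p(p(e))))   [R1 at 1]
3. f(f(e, p(p(e))), f(f(p(p(e)), p(f(e, e))), p(p(e))))  →  f(e, f(f(p(p(e)), p(f(e, e))), p(p(e))))   [R1 at 1]
4. f(e, f(f(p(p(e)), p(f(e, e))), p(p(e))))  →  f(e, f(p(p(e)), p(f(e, e))))   [R1 at 2]
5. f(e, f(p(p(e)), p(f(e, e))))  →  f(e, f(p(p(e)), p(p(e))))   [R6 at 2.2.1]
6. f(e, f(p(p(e)), p(p(e))))  →  f(e, p(p(e)))   [R1 at 2]
7. f(e, p(p(e)))  →  e   [R1 at ε]

Reduce t₂ = f(e, p(p(f(f(f(e, p(p(e))), p(p(e))), f(p(e), p(c)))))):
1. f(e, p(p(f(f(f(e, p(p(e))), p(p(e))), f(p(e), p(c))))))  →  f(e, p(p(f(f(e, p(p(e))), f(p(e), p(c))))))   [R1 at 2.1.1.1]
2. f(e, p(p(f(f(e, p(p(e))), f(p(e), p(c))))))  →  f(e, p(p(f(e, f(p(e), p(c))))))   [R1 at 2.1.1.1]
3. f(e, p(p(f(e, f(p(e), p(c))))))  →  f(e, p(p(f(e, p(p(e))))))   [R3 at 2.1.1.2]
4. f(e, p(p(f(e, p(p(e))))))  →  f(e, p(p(e)))   [R1 at 2.1.1]
5. f(e, p(p(e)))  →  e   [R1 at ε]

yes — NF(t₁) = e, NF(t₂) = e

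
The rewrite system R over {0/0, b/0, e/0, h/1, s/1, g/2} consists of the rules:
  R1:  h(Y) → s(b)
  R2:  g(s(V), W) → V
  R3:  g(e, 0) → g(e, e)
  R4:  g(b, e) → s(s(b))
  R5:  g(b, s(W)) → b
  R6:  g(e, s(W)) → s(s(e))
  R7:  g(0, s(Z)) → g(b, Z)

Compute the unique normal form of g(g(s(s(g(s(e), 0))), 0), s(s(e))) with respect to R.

1. g(g(s(s(g(s(e), 0))), 0), s(s(e)))  →  g(s(g(s(e), 0)), s(s(e)))   [R2 at 1]
2. g(s(g(s(e), 0)), s(s(e)))  →  g(s(e), 0)   [R2 at ε]
3. g(s(e), 0)  →  e   [R2 at ε]

e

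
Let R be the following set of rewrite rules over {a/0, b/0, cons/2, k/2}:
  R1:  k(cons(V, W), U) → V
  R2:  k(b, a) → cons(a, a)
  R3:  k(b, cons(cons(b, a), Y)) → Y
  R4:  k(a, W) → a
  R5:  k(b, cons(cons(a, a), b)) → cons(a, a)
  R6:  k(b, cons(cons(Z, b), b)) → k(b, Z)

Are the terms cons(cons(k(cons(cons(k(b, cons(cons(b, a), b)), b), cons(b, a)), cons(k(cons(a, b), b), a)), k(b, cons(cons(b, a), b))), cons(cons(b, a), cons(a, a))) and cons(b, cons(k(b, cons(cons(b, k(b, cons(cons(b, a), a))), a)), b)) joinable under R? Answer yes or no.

Reduce t₁ = cons(cons(k(cons(cons(k(b, cons(cons(b, a), b)), b), cons(b, a)), cons(k(cons(a, b), b), a)), k(b, cons(cons(b, a), b))), cons(cons(b, a), cons(a, a))):
1. cons(cons(k(cons(cons(k(b, cons(cons(b, a), b)), b), cons(b, a)), cons(k(cons(a, b), b), a)), k(b, cons(cons(b, a), b))), cons(cons(b, a), cons(a, a)))  →  cons(cons(cons(k(b, cons(cons(b, a), b)), b), k(b, cons(cons(b, a), b))), cons(cons(b, a), cons(a, a)))   [R1 at 1.1]
2. cons(cons(cons(k(b, cons(cons(b, a), b)), b), k(b, cons(cons(b, a), b))), cons(cons(b, a), cons(a, a)))  →  cons(cons(cons(b, b), k(b, cons(cons(b, a), b))), cons(cons(b, a), cons(a, a)))   [R3 at 1.1.1]
3. cons(cons(cons(b, b), k(b, cons(cons(b, a), b))), cons(cons(b, a), cons(a, a)))  →  cons(cons(cons(b, b), b), cons(cons(b, a), cons(a, a)))   [R3 at 1.2]

Reduce t₂ = cons(b, cons(k(b, cons(cons(b, k(b, cons(cons(b, a), a))), a)), b)):
1. cons(b, cons(k(b, cons(cons(b, k(b, cons(cons(b, a), a))), a)), b))  →  cons(b, cons(k(b, cons(cons(b, a), a)), b))   [R3 at 2.1.2.1.2]
2. cons(b, cons(k(b, cons(cons(b, a), a)), b))  →  cons(b, cons(a, b))   [R3 at 2.1]

no — NF(t₁) = cons(cons(cons(b, b), b), cons(cons(b, a), cons(a, a))), NF(t₂) = cons(b, cons(a, b))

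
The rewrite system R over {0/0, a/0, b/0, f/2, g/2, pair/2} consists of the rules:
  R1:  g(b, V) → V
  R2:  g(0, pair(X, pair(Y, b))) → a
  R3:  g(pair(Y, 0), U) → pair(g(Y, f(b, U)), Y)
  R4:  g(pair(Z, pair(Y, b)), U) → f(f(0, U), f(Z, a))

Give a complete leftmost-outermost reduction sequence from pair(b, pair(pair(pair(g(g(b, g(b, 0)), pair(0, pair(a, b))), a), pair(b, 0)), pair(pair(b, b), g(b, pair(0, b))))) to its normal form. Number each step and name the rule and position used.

pair(b, pair(pair(pair(a, a), pair(b, 0)), pair(pair(b, b), pair(0, b))))

1. pair(b, pair(pair(pair(g(g(b, g(b, 0)), pair(0, pair(a, b))), a), pair(b, 0)), pair(pair(b, b), g(b, pair(0, b)))))  →  pair(b, pair(pair(pair(g(g(b, 0), pair(0, pair(a, b))), a), pair(b, 0)), pair(pair(b, b), g(b, pair(0, b)))))   [R1 at 2.1.1.1.1]
2. pair(b, pair(pair(pair(g(g(b, 0), pair(0, pair(a, b))), a), pair(b, 0)), pair(pair(b, b), g(b, pair(0, b)))))  →  pair(b, pair(pair(pair(g(0, pair(0, pair(a, b))), a), pair(b, 0)), pair(pair(b, b), g(b, pair(0, b)))))   [R1 at 2.1.1.1.1]
3. pair(b, pair(pair(pair(g(0, pair(0, pair(a, b))), a), pair(b, 0)), pair(pair(b, b), g(b, pair(0, b)))))  →  pair(b, pair(pair(pair(a, a), pair(b, 0)), pair(pair(b, b), g(b, pair(0, b)))))   [R2 at 2.1.1.1]
4. pair(b, pair(pair(pair(a, a), pair(b, 0)), pair(pair(b, b), g(b, pair(0, b)))))  →  pair(b, pair(pair(pair(a, a), pair(b, 0)), pair(pair(b, b), pair(0, b))))   [R1 at 2.2.2]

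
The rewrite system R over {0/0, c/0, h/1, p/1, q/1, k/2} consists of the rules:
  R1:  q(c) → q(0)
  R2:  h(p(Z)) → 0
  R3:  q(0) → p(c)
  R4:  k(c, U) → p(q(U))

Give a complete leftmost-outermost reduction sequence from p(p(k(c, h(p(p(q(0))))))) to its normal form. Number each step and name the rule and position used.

1. p(p(k(c, h(p(p(q(0)))))))  →  p(p(p(q(h(p(p(q(0))))))))   [R4 at 1.1]
2. p(p(p(q(h(p(p(q(0))))))))  →  p(p(p(q(0))))   [R2 at 1.1.1.1]
3. p(p(p(q(0))))  →  p(p(p(p(c))))   [R3 at 1.1.1]

p(p(p(p(c))))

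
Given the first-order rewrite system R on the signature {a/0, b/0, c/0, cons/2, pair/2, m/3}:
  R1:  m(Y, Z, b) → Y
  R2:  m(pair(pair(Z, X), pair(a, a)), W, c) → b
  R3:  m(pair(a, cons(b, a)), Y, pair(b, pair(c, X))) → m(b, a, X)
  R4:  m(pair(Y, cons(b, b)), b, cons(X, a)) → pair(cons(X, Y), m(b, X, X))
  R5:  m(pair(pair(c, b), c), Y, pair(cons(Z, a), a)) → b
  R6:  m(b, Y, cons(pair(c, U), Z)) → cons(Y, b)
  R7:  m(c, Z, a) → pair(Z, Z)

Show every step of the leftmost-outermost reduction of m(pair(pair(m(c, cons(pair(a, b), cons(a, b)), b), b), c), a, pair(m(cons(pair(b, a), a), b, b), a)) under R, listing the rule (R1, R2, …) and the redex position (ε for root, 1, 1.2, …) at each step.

b

1. m(pair(pair(m(c, cons(pair(a, b), cons(a, b)), b), b), c), a, pair(m(cons(pair(b, a), a), b, b), a))  →  m(pair(pair(c, b), c), a, pair(m(cons(pair(b, a), a), b, b), a))   [R1 at 1.1.1]
2. m(pair(pair(c, b), c), a, pair(m(cons(pair(b, a), a), b, b), a))  →  m(pair(pair(c, b), c), a, pair(cons(pair(b, a), a), a))   [R1 at 3.1]
3. m(pair(pair(c, b), c), a, pair(cons(pair(b, a), a), a))  →  b   [R5 at ε]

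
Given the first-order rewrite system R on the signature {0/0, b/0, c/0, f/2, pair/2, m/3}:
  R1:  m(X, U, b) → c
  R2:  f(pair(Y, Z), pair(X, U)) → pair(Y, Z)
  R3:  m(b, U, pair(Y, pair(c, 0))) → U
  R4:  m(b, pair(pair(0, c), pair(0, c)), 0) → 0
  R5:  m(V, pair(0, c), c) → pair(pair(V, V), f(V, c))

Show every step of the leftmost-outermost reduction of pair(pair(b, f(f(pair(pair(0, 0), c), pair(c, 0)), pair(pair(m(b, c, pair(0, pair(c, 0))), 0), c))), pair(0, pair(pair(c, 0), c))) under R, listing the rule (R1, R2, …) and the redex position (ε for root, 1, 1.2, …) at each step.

1. pair(pair(b, f(f(pair(pair(0, 0), c), pair(c, 0)), pair(pair(m(b, c, pair(0, pair(c, 0))), 0), c))), pair(0, pair(pair(c, 0), c)))  →  pair(pair(b, f(pair(pair(0, 0), c), pair(pair(m(b, c, pair(0, pair(c, 0))), 0), c))), pair(0, pair(pair(c, 0), c)))   [R2 at 1.2.1]
2. pair(pair(b, f(pair(pair(0, 0), c), pair(pair(m(b, c, pair(0, pair(c, 0))), 0), c))), pair(0, pair(pair(c, 0), c)))  →  pair(pair(b, pair(pair(0, 0), c)), pair(0, pair(pair(c, 0), c)))   [R2 at 1.2]

pair(pair(b, pair(pair(0, 0), c)), pair(0, pair(pair(c, 0), c)))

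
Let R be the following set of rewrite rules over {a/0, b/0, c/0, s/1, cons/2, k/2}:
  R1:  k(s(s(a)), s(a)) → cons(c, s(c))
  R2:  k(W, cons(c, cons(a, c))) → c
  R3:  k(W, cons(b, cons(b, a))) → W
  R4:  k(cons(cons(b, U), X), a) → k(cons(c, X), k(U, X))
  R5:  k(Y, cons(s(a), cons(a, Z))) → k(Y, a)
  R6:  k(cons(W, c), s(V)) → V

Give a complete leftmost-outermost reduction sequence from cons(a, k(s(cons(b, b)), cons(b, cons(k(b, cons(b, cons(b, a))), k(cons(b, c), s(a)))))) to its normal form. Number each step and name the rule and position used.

1. cons(a, k(s(cons(b, b)), cons(b, cons(k(b, cons(b, cons(b, a))), k(cons(b, c), s(a))))))  →  cons(a, k(s(cons(b, b)), cons(b, cons(b, k(cons(b, c), s(a))))))   [R3 at 2.2.2.1]
2. cons(a, k(s(cons(b, b)), cons(b, cons(b, k(cons(b, c), s(a))))))  →  cons(a, k(s(cons(b, b)), cons(b, cons(b, a))))   [R6 at 2.2.2.2]
3. cons(a, k(s(cons(b, b)), cons(b, cons(b, a))))  →  cons(a, s(cons(b, b)))   [R3 at 2]

cons(a, s(cons(b, b)))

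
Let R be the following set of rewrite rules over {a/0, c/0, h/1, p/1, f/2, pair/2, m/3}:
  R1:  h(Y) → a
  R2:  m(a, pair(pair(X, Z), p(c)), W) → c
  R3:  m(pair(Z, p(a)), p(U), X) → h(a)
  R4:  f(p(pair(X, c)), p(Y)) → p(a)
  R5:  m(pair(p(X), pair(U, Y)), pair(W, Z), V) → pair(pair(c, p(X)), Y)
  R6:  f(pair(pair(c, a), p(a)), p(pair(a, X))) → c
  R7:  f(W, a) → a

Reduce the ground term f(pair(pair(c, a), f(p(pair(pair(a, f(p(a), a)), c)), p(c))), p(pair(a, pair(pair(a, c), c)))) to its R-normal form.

1. f(pair(pair(c, a), f(p(pair(pair(a, f(p(a), a)), c)), p(c))), p(pair(a, pair(pair(a, c), c))))  →  f(pair(pair(c, a), p(a)), p(pair(a, pair(pair(a, c), c))))   [R4 at 1.2]
2. f(pair(pair(c, a), p(a)), p(pair(a, pair(pair(a, c), c))))  →  c   [R6 at ε]

c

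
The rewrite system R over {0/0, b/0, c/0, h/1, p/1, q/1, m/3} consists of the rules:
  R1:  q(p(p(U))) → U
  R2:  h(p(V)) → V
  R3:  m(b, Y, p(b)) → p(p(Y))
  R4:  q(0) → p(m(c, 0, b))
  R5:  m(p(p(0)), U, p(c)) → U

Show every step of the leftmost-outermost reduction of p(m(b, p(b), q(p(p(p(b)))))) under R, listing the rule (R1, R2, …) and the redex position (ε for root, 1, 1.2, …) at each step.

p(p(p(p(b))))

1. p(m(b, p(b), q(p(p(p(b))))))  →  p(m(b, p(b), p(b)))   [R1 at 1.3]
2. p(m(b, p(b), p(b)))  →  p(p(p(p(b))))   [R3 at 1]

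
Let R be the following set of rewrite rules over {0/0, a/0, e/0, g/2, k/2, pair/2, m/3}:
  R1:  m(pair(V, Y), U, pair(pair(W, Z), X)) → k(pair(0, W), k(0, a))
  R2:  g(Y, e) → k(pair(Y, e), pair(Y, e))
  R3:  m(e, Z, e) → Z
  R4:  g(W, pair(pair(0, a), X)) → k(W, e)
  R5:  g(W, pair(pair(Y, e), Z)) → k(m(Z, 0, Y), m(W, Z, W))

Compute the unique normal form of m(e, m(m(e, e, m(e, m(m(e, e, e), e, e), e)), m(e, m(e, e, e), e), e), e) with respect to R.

1. m(e, m(m(e, e, m(e, m(m(e, e, e), e, e), e)), m(e, m(e, e, e), e), e), e)  →  m(m(e, e, m(e, m(m(e, e, e), e, e), e)), m(e, m(e, e, e), e), e)   [R3 at ε]
2. m(m(e, e, m(e, m(m(e, e, e), e, e), e)), m(e, m(e, e, e), e), e)  →  m(m(e, e, m(m(e, e, e), e, e)), m(e, m(e, e, e), e), e)   [R3 at 1.3]
3. m(m(e, e, m(m(e, e, e), e, e)), m(e, m(e, e, e), e), e)  →  m(m(e, e, m(e, e, e)), m(e, m(e, e, e), e), e)   [R3 at 1.3.1]
4. m(m(e, e, m(e, e, e)), m(e, m(e, e, e), e), e)  →  m(m(e, e, e), m(e, m(e, e, e), e), e)   [R3 at 1.3]
5. m(m(e, e, e), m(e, m(e, e, e), e), e)  →  m(e, m(e, m(e, e, e), e), e)   [R3 at 1]
6. m(e, m(e, m(e, e, e), e), e)  →  m(e, m(e, e, e), e)   [R3 at ε]
7. m(e, m(e, e, e), e)  →  m(e, e, e)   [R3 at ε]
8. m(e, e, e)  →  e   [R3 at ε]

e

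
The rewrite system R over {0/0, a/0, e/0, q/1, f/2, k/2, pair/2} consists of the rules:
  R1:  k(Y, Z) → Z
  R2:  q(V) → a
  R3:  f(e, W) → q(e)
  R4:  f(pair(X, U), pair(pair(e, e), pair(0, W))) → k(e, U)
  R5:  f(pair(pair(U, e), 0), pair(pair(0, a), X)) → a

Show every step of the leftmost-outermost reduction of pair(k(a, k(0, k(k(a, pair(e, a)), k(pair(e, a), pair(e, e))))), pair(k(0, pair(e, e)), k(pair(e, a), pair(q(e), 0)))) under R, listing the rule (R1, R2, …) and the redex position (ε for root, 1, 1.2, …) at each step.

1. pair(k(a, k(0, k(k(a, pair(e, a)), k(pair(e, a), pair(e, e))))), pair(k(0, pair(e, e)), k(pair(e, a), pair(q(e), 0))))  →  pair(k(0, k(k(a, pair(e, a)), k(pair(e, a), pair(e, e)))), pair(k(0, pair(e, e)), k(pair(e, a), pair(q(e), 0))))   [R1 at 1]
2. pair(k(0, k(k(a, pair(e, a)), k(pair(e, a), pair(e, e)))), pair(k(0, pair(e, e)), k(pair(e, a), pair(q(e), 0))))  →  pair(k(k(a, pair(e, a)), k(pair(e, a), pair(e, e))), pair(k(0, pair(e, e)), k(pair(e, a), pair(q(e), 0))))   [R1 at 1]
3. pair(k(k(a, pair(e, a)), k(pair(e, a), pair(e, e))), pair(k(0, pair(e, e)), k(pair(e, a), pair(q(e), 0))))  →  pair(k(pair(e, a), pair(e, e)), pair(k(0, pair(e, e)), k(pair(e, a), pair(q(e), 0))))   [R1 at 1]
4. pair(k(pair(e, a), pair(e, e)), pair(k(0, pair(e, e)), k(pair(e, a), pair(q(e), 0))))  →  pair(pair(e, e), pair(k(0, pair(e, e)), k(pair(e, a), pair(q(e), 0))))   [R1 at 1]
5. pair(pair(e, e), pair(k(0, pair(e, e)), k(pair(e, a), pair(q(e), 0))))  →  pair(pair(e, e), pair(pair(e, e), k(pair(e, a), pair(q(e), 0))))   [R1 at 2.1]
6. pair(pair(e, e), pair(pair(e, e), k(pair(e, a), pair(q(e), 0))))  →  pair(pair(e, e), pair(pair(e, e), pair(q(e), 0)))   [R1 at 2.2]
7. pair(pair(e, e), pair(pair(e, e), pair(q(e), 0)))  →  pair(pair(e, e), pair(pair(e, e), pair(a, 0)))   [R2 at 2.2.1]

pair(pair(e, e), pair(pair(e, e), pair(a, 0)))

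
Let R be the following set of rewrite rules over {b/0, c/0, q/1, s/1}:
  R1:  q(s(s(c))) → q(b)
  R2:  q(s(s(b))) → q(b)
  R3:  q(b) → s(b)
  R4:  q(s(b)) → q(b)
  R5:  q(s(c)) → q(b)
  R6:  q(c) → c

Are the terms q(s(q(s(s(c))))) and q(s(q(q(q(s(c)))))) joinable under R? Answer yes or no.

Reduce t₁ = q(s(q(s(s(c))))):
1. q(s(q(s(s(c)))))  →  q(s(q(b)))   [R1 at 1.1]
2. q(s(q(b)))  →  q(s(s(b)))   [R3 at 1.1]
3. q(s(s(b)))  →  q(b)   [R2 at ε]
4. q(b)  →  s(b)   [R3 at ε]

Reduce t₂ = q(s(q(q(q(s(c)))))):
1. q(s(q(q(q(s(c))))))  →  q(s(q(q(q(b)))))   [R5 at 1.1.1.1]
2. q(s(q(q(q(b)))))  →  q(s(q(q(s(b)))))   [R3 at 1.1.1.1]
3. q(s(q(q(s(b)))))  →  q(s(q(q(b))))   [R4 at 1.1.1]
4. q(s(q(q(b))))  →  q(s(q(s(b))))   [R3 at 1.1.1]
5. q(s(q(s(b))))  →  q(s(q(b)))   [R4 at 1.1]
6. q(s(q(b)))  →  q(s(s(b)))   [R3 at 1.1]
7. q(s(s(b)))  →  q(b)   [R2 at ε]
8. q(b)  →  s(b)   [R3 at ε]

yes — NF(t₁) = s(b), NF(t₂) = s(b)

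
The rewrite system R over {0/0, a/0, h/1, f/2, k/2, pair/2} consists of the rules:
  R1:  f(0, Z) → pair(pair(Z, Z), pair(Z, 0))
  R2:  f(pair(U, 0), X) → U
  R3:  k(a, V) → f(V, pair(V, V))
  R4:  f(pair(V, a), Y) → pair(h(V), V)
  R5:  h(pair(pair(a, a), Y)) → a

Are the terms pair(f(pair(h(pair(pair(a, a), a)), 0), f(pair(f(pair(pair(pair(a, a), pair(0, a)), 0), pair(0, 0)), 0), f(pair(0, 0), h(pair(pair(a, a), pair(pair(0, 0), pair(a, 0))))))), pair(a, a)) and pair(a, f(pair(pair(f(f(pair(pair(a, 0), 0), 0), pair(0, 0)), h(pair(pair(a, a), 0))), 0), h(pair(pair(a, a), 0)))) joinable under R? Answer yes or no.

yes — NF(t₁) = pair(a, pair(a, a)), NF(t₂) = pair(a, pair(a, a))

Reduce t₁ = pair(f(pair(h(pair(pair(a, a), a)), 0), f(pair(f(pair(pair(pair(a, a), pair(0, a)), 0), pair(0, 0)), 0), f(pair(0, 0), h(pair(pair(a, a), pair(pair(0, 0), pair(a, 0))))))), pair(a, a)):
1. pair(f(pair(h(pair(pair(a, a), a)), 0), f(pair(f(pair(pair(pair(a, a), pair(0, a)), 0), pair(0, 0)), 0), f(pair(0, 0), h(pair(pair(a, a), pair(pair(0, 0), pair(a, 0))))))), pair(a, a))  →  pair(h(pair(pair(a, a), a)), pair(a, a))   [R2 at 1]
2. pair(h(pair(pair(a, a), a)), pair(a, a))  →  pair(a, pair(a, a))   [R5 at 1]

Reduce t₂ = pair(a, f(pair(pair(f(f(pair(pair(a, 0), 0), 0), pair(0, 0)), h(pair(pair(a, a), 0))), 0), h(pair(pair(a, a), 0)))):
1. pair(a, f(pair(pair(f(f(pair(pair(a, 0), 0), 0), pair(0, 0)), h(pair(pair(a, a), 0))), 0), h(pair(pair(a, a), 0))))  →  pair(a, pair(f(f(pair(pair(a, 0), 0), 0), pair(0, 0)), h(pair(pair(a, a), 0))))   [R2 at 2]
2. pair(a, pair(f(f(pair(pair(a, 0), 0), 0), pair(0, 0)), h(pair(pair(a, a), 0))))  →  pair(a, pair(f(pair(a, 0), pair(0, 0)), h(pair(pair(a, a), 0))))   [R2 at 2.1.1]
3. pair(a, pair(f(pair(a, 0), pair(0, 0)), h(pair(pair(a, a), 0))))  →  pair(a, pair(a, h(pair(pair(a, a), 0))))   [R2 at 2.1]
4. pair(a, pair(a, h(pair(pair(a, a), 0))))  →  pair(a, pair(a, a))   [R5 at 2.2]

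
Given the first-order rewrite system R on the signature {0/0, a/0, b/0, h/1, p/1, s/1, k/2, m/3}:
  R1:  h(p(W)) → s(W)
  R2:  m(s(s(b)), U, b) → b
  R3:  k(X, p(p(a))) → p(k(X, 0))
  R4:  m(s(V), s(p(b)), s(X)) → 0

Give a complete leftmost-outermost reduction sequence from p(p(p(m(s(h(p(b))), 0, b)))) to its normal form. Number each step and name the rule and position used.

1. p(p(p(m(s(h(p(b))), 0, b))))  →  p(p(p(m(s(s(b)), 0, b))))   [R1 at 1.1.1.1.1]
2. p(p(p(m(s(s(b)), 0, b))))  →  p(p(p(b)))   [R2 at 1.1.1]

p(p(p(b)))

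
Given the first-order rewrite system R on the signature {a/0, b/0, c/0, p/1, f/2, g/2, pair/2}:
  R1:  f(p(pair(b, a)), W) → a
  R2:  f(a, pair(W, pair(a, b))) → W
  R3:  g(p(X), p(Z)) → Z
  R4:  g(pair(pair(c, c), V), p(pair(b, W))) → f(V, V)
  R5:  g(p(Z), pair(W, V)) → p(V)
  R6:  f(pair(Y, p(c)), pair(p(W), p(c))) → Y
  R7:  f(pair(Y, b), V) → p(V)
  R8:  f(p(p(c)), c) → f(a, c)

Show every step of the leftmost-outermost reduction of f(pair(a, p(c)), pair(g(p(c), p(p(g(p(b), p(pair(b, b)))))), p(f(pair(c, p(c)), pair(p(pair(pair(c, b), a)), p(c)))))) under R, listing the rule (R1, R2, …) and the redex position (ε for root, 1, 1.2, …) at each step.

a

1. f(pair(a, p(c)), pair(g(p(c), p(p(g(p(b), p(pair(b, b)))))), p(f(pair(c, p(c)), pair(p(pair(pair(c, b), a)), p(c))))))  →  f(pair(a, p(c)), pair(p(g(p(b), p(pair(b, b)))), p(f(pair(c, p(c)), pair(p(pair(pair(c, b), a)), p(c))))))   [R3 at 2.1]
2. f(pair(a, p(c)), pair(p(g(p(b), p(pair(b, b)))), p(f(pair(c, p(c)), pair(p(pair(pair(c, b), a)), p(c))))))  →  f(pair(a, p(c)), pair(p(pair(b, b)), p(f(pair(c, p(c)), pair(p(pair(pair(c, b), a)), p(c))))))   [R3 at 2.1.1]
3. f(pair(a, p(c)), pair(p(pair(b, b)), p(f(pair(c, p(c)), pair(p(pair(pair(c, b), a)), p(c))))))  →  f(pair(a, p(c)), pair(p(pair(b, b)), p(c)))   [R6 at 2.2.1]
4. f(pair(a, p(c)), pair(p(pair(b, b)), p(c)))  →  a   [R6 at ε]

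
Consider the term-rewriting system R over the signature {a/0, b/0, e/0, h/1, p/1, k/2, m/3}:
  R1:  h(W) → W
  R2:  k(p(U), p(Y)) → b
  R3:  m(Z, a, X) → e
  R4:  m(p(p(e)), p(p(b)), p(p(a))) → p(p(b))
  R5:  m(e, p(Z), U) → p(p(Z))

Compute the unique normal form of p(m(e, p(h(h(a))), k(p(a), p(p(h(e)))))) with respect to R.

p(p(p(a)))

1. p(m(e, p(h(h(a))), k(p(a), p(p(h(e))))))  →  p(p(p(h(h(a)))))   [R5 at 1]
2. p(p(p(h(h(a)))))  →  p(p(p(h(a))))   [R1 at 1.1.1]
3. p(p(p(h(a))))  →  p(p(p(a)))   [R1 at 1.1.1]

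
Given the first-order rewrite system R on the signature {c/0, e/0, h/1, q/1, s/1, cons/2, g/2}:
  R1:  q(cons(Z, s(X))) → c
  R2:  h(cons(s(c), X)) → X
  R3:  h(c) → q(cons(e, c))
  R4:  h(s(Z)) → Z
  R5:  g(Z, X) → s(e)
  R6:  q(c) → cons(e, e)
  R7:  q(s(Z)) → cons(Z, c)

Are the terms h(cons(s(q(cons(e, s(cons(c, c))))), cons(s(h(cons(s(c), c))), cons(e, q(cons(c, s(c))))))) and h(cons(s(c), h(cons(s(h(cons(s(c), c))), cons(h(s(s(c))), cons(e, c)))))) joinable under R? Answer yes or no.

Reduce t₁ = h(cons(s(q(cons(e, s(cons(c, c))))), cons(s(h(cons(s(c), c))), cons(e, q(cons(c, s(c))))))):
1. h(cons(s(q(cons(e, s(cons(c, c))))), cons(s(h(cons(s(c), c))), cons(e, q(cons(c, s(c)))))))  →  h(cons(s(c), cons(s(h(cons(s(c), c))), cons(e, q(cons(c, s(c)))))))   [R1 at 1.1.1]
2. h(cons(s(c), cons(s(h(cons(s(c), c))), cons(e, q(cons(c, s(c)))))))  →  cons(s(h(cons(s(c), c))), cons(e, q(cons(c, s(c)))))   [R2 at ε]
3. cons(s(h(cons(s(c), c))), cons(e, q(cons(c, s(c)))))  →  cons(s(c), cons(e, q(cons(c, s(c)))))   [R2 at 1.1]
4. cons(s(c), cons(e, q(cons(c, s(c)))))  →  cons(s(c), cons(e, c))   [R1 at 2.2]

Reduce t₂ = h(cons(s(c), h(cons(s(h(cons(s(c), c))), cons(h(s(s(c))), cons(e, c)))))):
1. h(cons(s(c), h(cons(s(h(cons(s(c), c))), cons(h(s(s(c))), cons(e, c))))))  →  h(cons(s(h(cons(s(c), c))), cons(h(s(s(c))), cons(e, c))))   [R2 at ε]
2. h(cons(s(h(cons(s(c), c))), cons(h(s(s(c))), cons(e, c))))  →  h(cons(s(c), cons(h(s(s(c))), cons(e, c))))   [R2 at 1.1.1]
3. h(cons(s(c), cons(h(s(s(c))), cons(e, c))))  →  cons(h(s(s(c))), cons(e, c))   [R2 at ε]
4. cons(h(s(s(c))), cons(e, c))  →  cons(s(c), cons(e, c))   [R4 at 1]

yes — NF(t₁) = cons(s(c), cons(e, c)), NF(t₂) = cons(s(c), cons(e, c))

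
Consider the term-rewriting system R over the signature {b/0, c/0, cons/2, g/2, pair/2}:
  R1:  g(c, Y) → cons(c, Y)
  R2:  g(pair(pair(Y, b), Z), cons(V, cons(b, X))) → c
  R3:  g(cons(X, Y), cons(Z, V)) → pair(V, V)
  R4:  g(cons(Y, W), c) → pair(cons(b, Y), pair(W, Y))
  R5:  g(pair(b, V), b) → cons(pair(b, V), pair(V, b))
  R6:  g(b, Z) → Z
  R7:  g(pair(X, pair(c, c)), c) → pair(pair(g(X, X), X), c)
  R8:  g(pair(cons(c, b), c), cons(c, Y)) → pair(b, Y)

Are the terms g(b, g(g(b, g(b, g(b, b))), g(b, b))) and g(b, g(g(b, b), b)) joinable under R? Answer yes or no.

Reduce t₁ = g(b, g(g(b, g(b, g(b, b))), g(b, b))):
1. g(b, g(g(b, g(b, g(b, b))), g(b, b)))  →  g(g(b, g(b, g(b, b))), g(b, b))   [R6 at ε]
2. g(g(b, g(b, g(b, b))), g(b, b))  →  g(g(b, g(b, b)), g(b, b))   [R6 at 1]
3. g(g(b, g(b, b)), g(b, b))  →  g(g(b, b), g(b, b))   [R6 at 1]
4. g(g(b, b), g(b, b))  →  g(b, g(b, b))   [R6 at 1]
5. g(b, g(b, b))  →  g(b, b)   [R6 at ε]
6. g(b, b)  →  b   [R6 at ε]

Reduce t₂ = g(b, g(g(b, b), b)):
1. g(b, g(g(b, b), b))  →  g(g(b, b), b)   [R6 at ε]
2. g(g(b, b), b)  →  g(b, b)   [R6 at 1]
3. g(b, b)  →  b   [R6 at ε]

yes — NF(t₁) = b, NF(t₂) = b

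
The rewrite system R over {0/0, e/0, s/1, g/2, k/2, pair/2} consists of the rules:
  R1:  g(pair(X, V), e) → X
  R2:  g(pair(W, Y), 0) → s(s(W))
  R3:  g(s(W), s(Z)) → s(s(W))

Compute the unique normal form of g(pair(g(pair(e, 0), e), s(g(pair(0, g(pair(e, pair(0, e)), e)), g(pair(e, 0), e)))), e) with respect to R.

1. g(pair(g(pair(e, 0), e), s(g(pair(0, g(pair(e, pair(0, e)), e)), g(pair(e, 0), e)))), e)  →  g(pair(e, 0), e)   [R1 at ε]
2. g(pair(e, 0), e)  →  e   [R1 at ε]

e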